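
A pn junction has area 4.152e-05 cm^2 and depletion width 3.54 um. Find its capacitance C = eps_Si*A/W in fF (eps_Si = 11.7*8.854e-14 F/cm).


Step 1: eps_Si = 11.7 * 8.854e-14 = 1.035918e-12 F/cm
Step 2: W in cm = 3.54 * 1e-4 = 3.54e-04 cm
Step 3: C = 1.035918e-12 * 4.152e-05 / 3.54e-04 = 1.215009e-13 F
Step 4: C = 121.5 fF

121.5


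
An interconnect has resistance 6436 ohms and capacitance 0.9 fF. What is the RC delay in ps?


Step 1: tau = R * C
Step 2: tau = 6436 * 0.9 fF = 6436 * 9.0e-16 F
Step 3: tau = 5.7924e-12 s = 5.7924 ps

5.7924


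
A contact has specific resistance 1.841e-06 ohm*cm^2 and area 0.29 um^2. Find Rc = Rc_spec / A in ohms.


Step 1: Convert area to cm^2: 0.29 um^2 = 2.9000e-09 cm^2
Step 2: Rc = Rc_spec / A = 1.841e-06 / 2.9000e-09
Step 3: Rc = 6.35e+02 ohms

6.35e+02


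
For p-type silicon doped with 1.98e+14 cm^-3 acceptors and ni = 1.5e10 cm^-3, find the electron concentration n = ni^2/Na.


Step 1: Majority hole concentration p ≈ Na = 1.98e+14 cm^-3
Step 2: n = ni^2 / Na = (1.5e10)^2 / 1.98e+14
Step 3: n = 1.14e+06 cm^-3

1.14e+06


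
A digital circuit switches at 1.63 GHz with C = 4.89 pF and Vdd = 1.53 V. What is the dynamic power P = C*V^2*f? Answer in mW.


Step 1: V^2 = 1.53^2 = 2.3409 V^2
Step 2: P = C*V^2*f = 4.89e-12 F * 2.3409 * 1.63e9 Hz
Step 3: P = 1.865861163e-02 W
Step 4: P = 18.659 mW

18.659


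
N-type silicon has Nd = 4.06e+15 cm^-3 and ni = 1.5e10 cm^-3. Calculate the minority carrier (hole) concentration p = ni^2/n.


Step 1: Since Nd >> ni, n ≈ Nd = 4.06e+15 cm^-3
Step 2: p = ni^2 / n = (1.5e10)^2 / 4.06e+15
Step 3: p = 2.25e20 / 4.06e+15 = 5.54e+04 cm^-3

5.54e+04


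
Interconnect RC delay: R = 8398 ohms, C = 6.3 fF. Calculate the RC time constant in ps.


Step 1: tau = R * C
Step 2: tau = 8398 * 6.3 fF = 8398 * 6.3e-15 F
Step 3: tau = 5.29074e-11 s = 52.9074 ps

52.9074


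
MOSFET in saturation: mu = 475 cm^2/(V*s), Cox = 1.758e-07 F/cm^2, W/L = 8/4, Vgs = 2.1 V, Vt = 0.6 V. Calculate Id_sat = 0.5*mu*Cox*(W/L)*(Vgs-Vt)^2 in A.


Step 1: Overdrive voltage Vov = Vgs - Vt = 2.1 - 0.6 = 1.5 V
Step 2: W/L = 8/4 = 2
Step 3: Id = 0.5 * 475 * 1.758e-07 * 2 * 1.5^2
Step 4: Id = 1.88e-04 A

1.88e-04


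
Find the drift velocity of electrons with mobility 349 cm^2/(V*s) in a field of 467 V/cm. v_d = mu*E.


Step 1: v_d = mu * E
Step 2: v_d = 349 * 467 = 162983
Step 3: v_d = 1.63e+05 cm/s

1.63e+05


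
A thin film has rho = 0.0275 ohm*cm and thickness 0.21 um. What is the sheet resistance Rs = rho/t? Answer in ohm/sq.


Step 1: Convert thickness to cm: t = 0.21 um = 2.1000e-05 cm
Step 2: Rs = rho / t = 0.0275 / 2.1000e-05
Step 3: Rs = 1309.5 ohm/sq

1309.5


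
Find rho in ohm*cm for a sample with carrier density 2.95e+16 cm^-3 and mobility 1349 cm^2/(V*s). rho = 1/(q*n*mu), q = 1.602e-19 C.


Step 1: sigma = q * n * mu = 1.602e-19 * 2.95e+16 * 1349 = 6.37524e+00 S/cm
Step 2: rho = 1 / sigma = 1 / 6.37524e+00 = 0.1569 ohm*cm

0.1569


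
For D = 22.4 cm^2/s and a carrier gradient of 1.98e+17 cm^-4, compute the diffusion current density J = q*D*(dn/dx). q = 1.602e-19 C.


Step 1: J = q * D * (dn/dx)
Step 2: J = 1.602e-19 * 22.4 * 1.98e+17
Step 3: J = 7.11e-01 A/cm^2

7.11e-01


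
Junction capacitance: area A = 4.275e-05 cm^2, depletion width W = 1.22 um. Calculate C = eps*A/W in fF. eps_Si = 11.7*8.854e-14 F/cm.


Step 1: eps_Si = 11.7 * 8.854e-14 = 1.035918e-12 F/cm
Step 2: W in cm = 1.22 * 1e-4 = 1.22e-04 cm
Step 3: C = 1.035918e-12 * 4.275e-05 / 1.22e-04 = 3.629959e-13 F
Step 4: C = 363.0 fF

363.0


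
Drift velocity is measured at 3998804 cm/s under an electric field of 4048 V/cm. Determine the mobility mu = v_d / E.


Step 1: mu = v_d / E
Step 2: mu = 3998804 / 4048
Step 3: mu = 987.85 cm^2/(V*s)

987.85


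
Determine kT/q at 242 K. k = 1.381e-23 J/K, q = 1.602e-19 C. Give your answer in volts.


Step 1: kT = 1.381e-23 * 242 = 3.34202e-21 J
Step 2: Vt = kT/q = 3.34202e-21 / 1.602e-19
Step 3: Vt = 0.02086 V

0.02086


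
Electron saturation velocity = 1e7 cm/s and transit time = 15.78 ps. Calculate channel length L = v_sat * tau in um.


Step 1: tau in seconds = 15.78 ps * 1e-12 = 1.5780e-11 s
Step 2: L = v_sat * tau = 1e7 * 1.5780e-11 = 1.5780e-04 cm
Step 3: L in um = 1.5780e-04 * 1e4 = 1.578 um

1.578


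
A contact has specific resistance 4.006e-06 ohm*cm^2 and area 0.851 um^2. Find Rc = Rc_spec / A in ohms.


Step 1: Convert area to cm^2: 0.851 um^2 = 8.5100e-09 cm^2
Step 2: Rc = Rc_spec / A = 4.006e-06 / 8.5100e-09
Step 3: Rc = 4.71e+02 ohms

4.71e+02


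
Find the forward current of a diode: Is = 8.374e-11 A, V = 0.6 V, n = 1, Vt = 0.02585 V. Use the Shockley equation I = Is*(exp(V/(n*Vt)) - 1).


Step 1: V/(n*Vt) = 0.6/(1*0.02585) = 23.2108
Step 2: exp(23.2108) = 1.2032e+10
Step 3: I = 8.374e-11 * (1.2032e+10 - 1) = 1.01e+00 A

1.01e+00


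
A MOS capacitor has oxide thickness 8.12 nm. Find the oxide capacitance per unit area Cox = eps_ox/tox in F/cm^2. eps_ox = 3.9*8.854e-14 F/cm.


Step 1: eps_ox = 3.9 * 8.854e-14 = 3.45306e-13 F/cm
Step 2: tox in cm = 8.12 nm * 1e-7 = 8.1200e-07 cm
Step 3: Cox = 3.45306e-13 / 8.1200e-07 = 4.25e-07 F/cm^2

4.25e-07


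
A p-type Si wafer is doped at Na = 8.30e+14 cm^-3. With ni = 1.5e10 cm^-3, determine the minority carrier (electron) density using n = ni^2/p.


Step 1: Majority hole concentration p ≈ Na = 8.30e+14 cm^-3
Step 2: n = ni^2 / Na = (1.5e10)^2 / 8.30e+14
Step 3: n = 2.71e+05 cm^-3

2.71e+05


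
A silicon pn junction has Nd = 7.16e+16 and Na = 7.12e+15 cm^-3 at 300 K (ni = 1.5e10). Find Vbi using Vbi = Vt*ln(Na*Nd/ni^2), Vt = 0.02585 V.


Step 1: Compute Na*Nd/ni^2 = 7.12e+15 * 7.16e+16 / (1.5e10)^2 = 2.2657e+12
Step 2: ln(2.2657e+12) = 28.4489
Step 3: Vbi = 0.02585 * 28.4489 = 0.735 V

0.735


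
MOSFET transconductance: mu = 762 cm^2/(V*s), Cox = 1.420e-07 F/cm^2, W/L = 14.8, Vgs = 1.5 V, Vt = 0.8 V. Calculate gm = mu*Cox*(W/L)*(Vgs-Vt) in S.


Step 1: Vov = Vgs - Vt = 1.5 - 0.8 = 0.7 V
Step 2: gm = mu * Cox * (W/L) * Vov
Step 3: gm = 762 * 1.420e-07 * 14.8 * 0.7 = 1.12e-03 S

1.12e-03


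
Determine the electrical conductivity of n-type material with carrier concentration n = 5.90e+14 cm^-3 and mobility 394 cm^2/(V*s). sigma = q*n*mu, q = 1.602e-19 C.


Step 1: sigma = q * n * mu
Step 2: sigma = 1.602e-19 * 5.90e+14 * 394
Step 3: sigma = 3.724e-02 S/cm

3.724e-02


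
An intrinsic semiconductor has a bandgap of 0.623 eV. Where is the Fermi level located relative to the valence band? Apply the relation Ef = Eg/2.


Step 1: For an intrinsic semiconductor, the Fermi level sits at midgap.
Step 2: Ef = Eg / 2 = 0.623 / 2 = 0.3115 eV

0.3115


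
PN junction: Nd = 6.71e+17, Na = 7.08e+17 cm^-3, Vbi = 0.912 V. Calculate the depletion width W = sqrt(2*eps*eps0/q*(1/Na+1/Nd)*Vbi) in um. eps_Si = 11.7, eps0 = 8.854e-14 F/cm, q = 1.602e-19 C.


Step 1: 1/Na + 1/Nd = 1/7.08e+17 + 1/6.71e+17 = 2.90274e-18
Step 2: 2*eps*eps0/q = 2*11.7*8.854e-14/1.602e-19 = 1.293281e+07
Step 3: W^2 = 1.293281e+07 * 2.90274e-18 * 0.912 = 3.42370e-11
Step 4: W = sqrt(3.42370e-11) = 5.851e-06 cm = 0.05851 um

0.05851


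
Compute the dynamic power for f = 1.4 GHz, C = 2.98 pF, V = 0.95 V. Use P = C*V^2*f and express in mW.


Step 1: V^2 = 0.95^2 = 0.9025 V^2
Step 2: P = C*V^2*f = 2.98e-12 F * 0.9025 * 1.4e9 Hz
Step 3: P = 3.76523e-03 W
Step 4: P = 3.765 mW

3.765


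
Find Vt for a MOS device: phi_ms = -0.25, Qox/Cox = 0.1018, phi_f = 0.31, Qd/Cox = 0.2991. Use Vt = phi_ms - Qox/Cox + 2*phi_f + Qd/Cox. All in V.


Step 1: Vt = phi_ms - Qox/Cox + 2*phi_f + Qd/Cox
Step 2: Vt = -0.25 - 0.1018 + 2*0.31 + 0.2991
Step 3: Vt = -0.25 - 0.1018 + 0.62 + 0.2991
Step 4: Vt = 0.5673 V

0.5673


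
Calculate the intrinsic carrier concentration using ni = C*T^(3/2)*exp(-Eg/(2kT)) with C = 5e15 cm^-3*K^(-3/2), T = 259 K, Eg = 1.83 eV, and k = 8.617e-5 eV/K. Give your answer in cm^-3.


Step 1: Compute kT = 8.617e-5 * 259 = 0.02231803 eV
Step 2: Exponent = -Eg/(2kT) = -1.83/(2*0.02231803) = -40.99824
Step 3: T^(3/2) = 259^1.5 = 4168.21
Step 4: ni = 5e15 * 4168.21 * exp(-40.99824) = 3.26e+01 cm^-3

3.26e+01


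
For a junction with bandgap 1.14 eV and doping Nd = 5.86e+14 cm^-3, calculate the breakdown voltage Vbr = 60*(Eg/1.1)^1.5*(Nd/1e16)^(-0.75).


Step 1: Eg/1.1 = 1.14/1.1 = 1.036364
Step 2: (Eg/1.1)^1.5 = 1.036364^1.5 = 1.055039
Step 3: (Nd/1e16)^(-0.75) = (0.0586)^(-0.75) = 8.396084
Step 4: Vbr = 60 * 1.055039 * 8.396084 = 531.5 V

531.5


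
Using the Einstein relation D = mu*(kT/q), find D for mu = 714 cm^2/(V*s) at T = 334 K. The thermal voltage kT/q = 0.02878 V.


Step 1: D = mu * (kT/q)
Step 2: D = 714 * 0.02878
Step 3: D = 20.55 cm^2/s

20.55


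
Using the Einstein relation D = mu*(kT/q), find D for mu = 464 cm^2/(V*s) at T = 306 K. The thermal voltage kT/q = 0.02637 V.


Step 1: D = mu * (kT/q)
Step 2: D = 464 * 0.02637
Step 3: D = 12.24 cm^2/s

12.24


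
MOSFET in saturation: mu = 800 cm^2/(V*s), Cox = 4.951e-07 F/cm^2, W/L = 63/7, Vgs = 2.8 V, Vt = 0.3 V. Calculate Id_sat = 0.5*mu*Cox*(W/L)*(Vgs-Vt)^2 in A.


Step 1: Overdrive voltage Vov = Vgs - Vt = 2.8 - 0.3 = 2.5 V
Step 2: W/L = 63/7 = 9
Step 3: Id = 0.5 * 800 * 4.951e-07 * 9 * 2.5^2
Step 4: Id = 1.11e-02 A

1.11e-02


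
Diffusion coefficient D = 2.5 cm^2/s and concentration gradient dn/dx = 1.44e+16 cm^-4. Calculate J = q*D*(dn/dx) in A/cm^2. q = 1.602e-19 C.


Step 1: J = q * D * (dn/dx)
Step 2: J = 1.602e-19 * 2.5 * 1.44e+16
Step 3: J = 5.77e-03 A/cm^2

5.77e-03


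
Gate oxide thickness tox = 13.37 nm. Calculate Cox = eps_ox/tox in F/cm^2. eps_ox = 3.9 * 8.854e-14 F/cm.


Step 1: eps_ox = 3.9 * 8.854e-14 = 3.45306e-13 F/cm
Step 2: tox in cm = 13.37 nm * 1e-7 = 1.3370e-06 cm
Step 3: Cox = 3.45306e-13 / 1.3370e-06 = 2.58e-07 F/cm^2

2.58e-07


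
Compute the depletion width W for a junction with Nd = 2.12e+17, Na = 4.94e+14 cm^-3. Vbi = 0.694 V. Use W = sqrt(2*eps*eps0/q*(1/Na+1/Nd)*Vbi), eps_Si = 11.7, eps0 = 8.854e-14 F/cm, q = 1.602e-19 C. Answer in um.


Step 1: 1/Na + 1/Nd = 1/4.94e+14 + 1/2.12e+17 = 2.02901e-15
Step 2: 2*eps*eps0/q = 2*11.7*8.854e-14/1.602e-19 = 1.293281e+07
Step 3: W^2 = 1.293281e+07 * 2.02901e-15 * 0.694 = 1.82111e-08
Step 4: W = sqrt(1.82111e-08) = 1.349e-04 cm = 1.349 um

1.349


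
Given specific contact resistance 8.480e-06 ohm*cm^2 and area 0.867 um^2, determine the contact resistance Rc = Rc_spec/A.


Step 1: Convert area to cm^2: 0.867 um^2 = 8.6700e-09 cm^2
Step 2: Rc = Rc_spec / A = 8.480e-06 / 8.6700e-09
Step 3: Rc = 9.78e+02 ohms

9.78e+02


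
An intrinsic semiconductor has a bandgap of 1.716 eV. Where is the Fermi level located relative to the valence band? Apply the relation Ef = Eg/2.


Step 1: For an intrinsic semiconductor, the Fermi level sits at midgap.
Step 2: Ef = Eg / 2 = 1.716 / 2 = 0.858 eV

0.858


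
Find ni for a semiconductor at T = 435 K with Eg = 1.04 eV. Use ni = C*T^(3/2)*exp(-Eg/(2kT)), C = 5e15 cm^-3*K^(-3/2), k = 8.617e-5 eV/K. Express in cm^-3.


Step 1: Compute kT = 8.617e-5 * 435 = 0.03748395 eV
Step 2: Exponent = -Eg/(2kT) = -1.04/(2*0.03748395) = -13.87260
Step 3: T^(3/2) = 435^1.5 = 9072.64
Step 4: ni = 5e15 * 9072.64 * exp(-13.87260) = 4.28e+13 cm^-3

4.28e+13


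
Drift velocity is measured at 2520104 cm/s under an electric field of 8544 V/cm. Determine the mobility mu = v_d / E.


Step 1: mu = v_d / E
Step 2: mu = 2520104 / 8544
Step 3: mu = 294.96 cm^2/(V*s)

294.96


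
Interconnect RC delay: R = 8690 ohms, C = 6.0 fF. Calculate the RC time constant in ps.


Step 1: tau = R * C
Step 2: tau = 8690 * 6.0 fF = 8690 * 6.0e-15 F
Step 3: tau = 5.214e-11 s = 52.14 ps

52.14


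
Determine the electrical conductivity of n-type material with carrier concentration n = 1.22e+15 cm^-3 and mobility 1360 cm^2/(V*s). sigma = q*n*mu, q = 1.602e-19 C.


Step 1: sigma = q * n * mu
Step 2: sigma = 1.602e-19 * 1.22e+15 * 1360
Step 3: sigma = 2.658e-01 S/cm

2.658e-01


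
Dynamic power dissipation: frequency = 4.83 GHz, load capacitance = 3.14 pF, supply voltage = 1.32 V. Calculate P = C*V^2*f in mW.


Step 1: V^2 = 1.32^2 = 1.7424 V^2
Step 2: P = C*V^2*f = 3.14e-12 F * 1.7424 * 4.83e9 Hz
Step 3: P = 2.642558688e-02 W
Step 4: P = 26.426 mW

26.426


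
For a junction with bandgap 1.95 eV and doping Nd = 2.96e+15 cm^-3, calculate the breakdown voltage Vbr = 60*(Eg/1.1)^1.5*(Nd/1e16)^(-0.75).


Step 1: Eg/1.1 = 1.95/1.1 = 1.772727
Step 2: (Eg/1.1)^1.5 = 1.772727^1.5 = 2.360276
Step 3: (Nd/1e16)^(-0.75) = (0.296)^(-0.75) = 2.491903
Step 4: Vbr = 60 * 2.360276 * 2.491903 = 352.9 V

352.9


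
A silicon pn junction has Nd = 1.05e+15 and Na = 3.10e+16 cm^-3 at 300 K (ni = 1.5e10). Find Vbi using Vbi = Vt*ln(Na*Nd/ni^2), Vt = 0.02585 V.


Step 1: Compute Na*Nd/ni^2 = 3.10e+16 * 1.05e+15 / (1.5e10)^2 = 1.4467e+11
Step 2: ln(1.4467e+11) = 25.6977
Step 3: Vbi = 0.02585 * 25.6977 = 0.664 V

0.664


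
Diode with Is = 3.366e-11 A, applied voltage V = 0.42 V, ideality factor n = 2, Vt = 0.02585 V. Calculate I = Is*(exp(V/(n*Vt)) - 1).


Step 1: V/(n*Vt) = 0.42/(2*0.02585) = 8.1238
Step 2: exp(8.1238) = 3.3738e+03
Step 3: I = 3.366e-11 * (3.3738e+03 - 1) = 1.14e-07 A

1.14e-07


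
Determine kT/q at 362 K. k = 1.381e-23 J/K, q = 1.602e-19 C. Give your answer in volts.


Step 1: kT = 1.381e-23 * 362 = 4.99922e-21 J
Step 2: Vt = kT/q = 4.99922e-21 / 1.602e-19
Step 3: Vt = 0.03121 V

0.03121


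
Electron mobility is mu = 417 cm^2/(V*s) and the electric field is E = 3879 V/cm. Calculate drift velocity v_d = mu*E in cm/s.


Step 1: v_d = mu * E
Step 2: v_d = 417 * 3879 = 1617543
Step 3: v_d = 1.62e+06 cm/s

1.62e+06


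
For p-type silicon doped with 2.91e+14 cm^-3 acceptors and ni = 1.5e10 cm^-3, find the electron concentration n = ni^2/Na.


Step 1: Majority hole concentration p ≈ Na = 2.91e+14 cm^-3
Step 2: n = ni^2 / Na = (1.5e10)^2 / 2.91e+14
Step 3: n = 7.73e+05 cm^-3

7.73e+05


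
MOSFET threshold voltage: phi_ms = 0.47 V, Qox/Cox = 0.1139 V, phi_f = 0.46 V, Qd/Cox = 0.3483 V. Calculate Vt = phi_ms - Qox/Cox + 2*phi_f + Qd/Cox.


Step 1: Vt = phi_ms - Qox/Cox + 2*phi_f + Qd/Cox
Step 2: Vt = 0.47 - 0.1139 + 2*0.46 + 0.3483
Step 3: Vt = 0.47 - 0.1139 + 0.92 + 0.3483
Step 4: Vt = 1.6244 V

1.6244


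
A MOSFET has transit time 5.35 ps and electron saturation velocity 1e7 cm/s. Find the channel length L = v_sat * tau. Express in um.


Step 1: tau in seconds = 5.35 ps * 1e-12 = 5.3500e-12 s
Step 2: L = v_sat * tau = 1e7 * 5.3500e-12 = 5.3500e-05 cm
Step 3: L in um = 5.3500e-05 * 1e4 = 0.535 um

0.535


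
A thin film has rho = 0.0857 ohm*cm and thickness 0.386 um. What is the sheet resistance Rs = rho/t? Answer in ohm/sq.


Step 1: Convert thickness to cm: t = 0.386 um = 3.8600e-05 cm
Step 2: Rs = rho / t = 0.0857 / 3.8600e-05
Step 3: Rs = 2220.2 ohm/sq

2220.2


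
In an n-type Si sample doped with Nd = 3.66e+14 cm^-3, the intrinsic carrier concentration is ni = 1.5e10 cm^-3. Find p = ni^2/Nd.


Step 1: Since Nd >> ni, n ≈ Nd = 3.66e+14 cm^-3
Step 2: p = ni^2 / n = (1.5e10)^2 / 3.66e+14
Step 3: p = 2.25e20 / 3.66e+14 = 6.15e+05 cm^-3

6.15e+05


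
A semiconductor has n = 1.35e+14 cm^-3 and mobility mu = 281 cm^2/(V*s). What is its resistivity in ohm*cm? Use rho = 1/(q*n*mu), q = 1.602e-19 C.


Step 1: sigma = q * n * mu = 1.602e-19 * 1.35e+14 * 281 = 6.07719e-03 S/cm
Step 2: rho = 1 / sigma = 1 / 6.07719e-03 = 164.5 ohm*cm

164.5


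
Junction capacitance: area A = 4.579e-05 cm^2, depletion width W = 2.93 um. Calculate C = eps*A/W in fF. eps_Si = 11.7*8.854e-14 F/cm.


Step 1: eps_Si = 11.7 * 8.854e-14 = 1.035918e-12 F/cm
Step 2: W in cm = 2.93 * 1e-4 = 2.93e-04 cm
Step 3: C = 1.035918e-12 * 4.579e-05 / 2.93e-04 = 1.618931e-13 F
Step 4: C = 161.89 fF

161.89


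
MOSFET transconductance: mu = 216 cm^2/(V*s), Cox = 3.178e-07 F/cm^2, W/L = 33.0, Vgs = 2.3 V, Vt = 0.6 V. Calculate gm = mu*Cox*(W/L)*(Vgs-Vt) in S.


Step 1: Vov = Vgs - Vt = 2.3 - 0.6 = 1.7 V
Step 2: gm = mu * Cox * (W/L) * Vov
Step 3: gm = 216 * 3.178e-07 * 33.0 * 1.7 = 3.85e-03 S

3.85e-03


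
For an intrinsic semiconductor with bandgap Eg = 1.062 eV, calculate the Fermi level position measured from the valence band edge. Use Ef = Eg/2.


Step 1: For an intrinsic semiconductor, the Fermi level sits at midgap.
Step 2: Ef = Eg / 2 = 1.062 / 2 = 0.531 eV

0.531


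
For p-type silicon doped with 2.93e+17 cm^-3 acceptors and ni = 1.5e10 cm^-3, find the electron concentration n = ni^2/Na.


Step 1: Majority hole concentration p ≈ Na = 2.93e+17 cm^-3
Step 2: n = ni^2 / Na = (1.5e10)^2 / 2.93e+17
Step 3: n = 7.68e+02 cm^-3

7.68e+02


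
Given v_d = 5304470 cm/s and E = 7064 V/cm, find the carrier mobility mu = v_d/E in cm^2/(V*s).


Step 1: mu = v_d / E
Step 2: mu = 5304470 / 7064
Step 3: mu = 750.92 cm^2/(V*s)

750.92


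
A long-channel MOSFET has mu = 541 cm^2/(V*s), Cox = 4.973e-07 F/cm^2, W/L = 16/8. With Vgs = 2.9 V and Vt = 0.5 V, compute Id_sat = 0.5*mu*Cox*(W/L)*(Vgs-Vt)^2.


Step 1: Overdrive voltage Vov = Vgs - Vt = 2.9 - 0.5 = 2.4 V
Step 2: W/L = 16/8 = 2
Step 3: Id = 0.5 * 541 * 4.973e-07 * 2 * 2.4^2
Step 4: Id = 1.55e-03 A

1.55e-03


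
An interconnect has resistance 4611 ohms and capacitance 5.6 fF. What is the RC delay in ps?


Step 1: tau = R * C
Step 2: tau = 4611 * 5.6 fF = 4611 * 5.6e-15 F
Step 3: tau = 2.58216e-11 s = 25.8216 ps

25.8216


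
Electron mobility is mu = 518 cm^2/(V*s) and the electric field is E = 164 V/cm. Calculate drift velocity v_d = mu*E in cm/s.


Step 1: v_d = mu * E
Step 2: v_d = 518 * 164 = 84952
Step 3: v_d = 8.50e+04 cm/s

8.50e+04


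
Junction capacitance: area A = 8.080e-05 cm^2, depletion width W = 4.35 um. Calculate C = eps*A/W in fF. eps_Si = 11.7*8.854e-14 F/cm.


Step 1: eps_Si = 11.7 * 8.854e-14 = 1.035918e-12 F/cm
Step 2: W in cm = 4.35 * 1e-4 = 4.35e-04 cm
Step 3: C = 1.035918e-12 * 8.080e-05 / 4.35e-04 = 1.924188e-13 F
Step 4: C = 192.42 fF

192.42


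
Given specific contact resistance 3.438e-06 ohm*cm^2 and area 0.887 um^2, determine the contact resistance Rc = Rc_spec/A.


Step 1: Convert area to cm^2: 0.887 um^2 = 8.8700e-09 cm^2
Step 2: Rc = Rc_spec / A = 3.438e-06 / 8.8700e-09
Step 3: Rc = 3.88e+02 ohms

3.88e+02


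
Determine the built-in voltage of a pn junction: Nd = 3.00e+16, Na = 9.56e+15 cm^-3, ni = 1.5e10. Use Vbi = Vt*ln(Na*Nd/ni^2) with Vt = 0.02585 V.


Step 1: Compute Na*Nd/ni^2 = 9.56e+15 * 3.00e+16 / (1.5e10)^2 = 1.2747e+12
Step 2: ln(1.2747e+12) = 27.8737
Step 3: Vbi = 0.02585 * 27.8737 = 0.721 V

0.721


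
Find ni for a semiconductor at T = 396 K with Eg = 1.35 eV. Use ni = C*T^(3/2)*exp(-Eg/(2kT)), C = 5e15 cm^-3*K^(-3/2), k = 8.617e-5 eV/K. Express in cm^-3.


Step 1: Compute kT = 8.617e-5 * 396 = 0.03412332 eV
Step 2: Exponent = -Eg/(2kT) = -1.35/(2*0.03412332) = -19.78119
Step 3: T^(3/2) = 396^1.5 = 7880.30
Step 4: ni = 5e15 * 7880.30 * exp(-19.78119) = 1.01e+11 cm^-3

1.01e+11


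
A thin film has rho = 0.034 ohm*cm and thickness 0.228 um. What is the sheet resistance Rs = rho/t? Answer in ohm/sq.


Step 1: Convert thickness to cm: t = 0.228 um = 2.2800e-05 cm
Step 2: Rs = rho / t = 0.034 / 2.2800e-05
Step 3: Rs = 1491.2 ohm/sq

1491.2


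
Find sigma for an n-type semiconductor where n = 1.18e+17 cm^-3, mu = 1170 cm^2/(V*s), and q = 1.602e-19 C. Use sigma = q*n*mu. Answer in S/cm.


Step 1: sigma = q * n * mu
Step 2: sigma = 1.602e-19 * 1.18e+17 * 1170
Step 3: sigma = 2.212e+01 S/cm

2.212e+01


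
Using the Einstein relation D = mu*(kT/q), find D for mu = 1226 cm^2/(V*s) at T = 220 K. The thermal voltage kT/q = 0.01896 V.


Step 1: D = mu * (kT/q)
Step 2: D = 1226 * 0.01896
Step 3: D = 23.24 cm^2/s

23.24


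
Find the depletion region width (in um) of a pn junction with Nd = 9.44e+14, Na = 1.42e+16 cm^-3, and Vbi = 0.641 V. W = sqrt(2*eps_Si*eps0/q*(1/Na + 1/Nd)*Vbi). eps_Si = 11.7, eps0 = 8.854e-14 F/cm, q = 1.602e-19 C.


Step 1: 1/Na + 1/Nd = 1/1.42e+16 + 1/9.44e+14 = 1.12974e-15
Step 2: 2*eps*eps0/q = 2*11.7*8.854e-14/1.602e-19 = 1.293281e+07
Step 3: W^2 = 1.293281e+07 * 1.12974e-15 * 0.641 = 9.36547e-09
Step 4: W = sqrt(9.36547e-09) = 9.678e-05 cm = 0.9678 um

0.9678


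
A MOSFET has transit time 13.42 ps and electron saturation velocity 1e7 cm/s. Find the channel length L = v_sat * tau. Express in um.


Step 1: tau in seconds = 13.42 ps * 1e-12 = 1.3420e-11 s
Step 2: L = v_sat * tau = 1e7 * 1.3420e-11 = 1.3420e-04 cm
Step 3: L in um = 1.3420e-04 * 1e4 = 1.342 um

1.342


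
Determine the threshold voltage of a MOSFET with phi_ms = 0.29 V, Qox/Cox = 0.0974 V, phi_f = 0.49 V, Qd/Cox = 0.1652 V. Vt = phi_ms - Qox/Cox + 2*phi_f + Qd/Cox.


Step 1: Vt = phi_ms - Qox/Cox + 2*phi_f + Qd/Cox
Step 2: Vt = 0.29 - 0.0974 + 2*0.49 + 0.1652
Step 3: Vt = 0.29 - 0.0974 + 0.98 + 0.1652
Step 4: Vt = 1.3378 V

1.3378


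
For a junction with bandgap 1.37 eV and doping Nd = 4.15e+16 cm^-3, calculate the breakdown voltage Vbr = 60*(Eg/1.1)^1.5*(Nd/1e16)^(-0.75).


Step 1: Eg/1.1 = 1.37/1.1 = 1.245455
Step 2: (Eg/1.1)^1.5 = 1.245455^1.5 = 1.389927
Step 3: (Nd/1e16)^(-0.75) = (4.15)^(-0.75) = 0.343925
Step 4: Vbr = 60 * 1.389927 * 0.343925 = 28.7 V

28.7


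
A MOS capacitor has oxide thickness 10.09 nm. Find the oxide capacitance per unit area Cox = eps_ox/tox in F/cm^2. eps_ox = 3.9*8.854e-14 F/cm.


Step 1: eps_ox = 3.9 * 8.854e-14 = 3.45306e-13 F/cm
Step 2: tox in cm = 10.09 nm * 1e-7 = 1.0090e-06 cm
Step 3: Cox = 3.45306e-13 / 1.0090e-06 = 3.42e-07 F/cm^2

3.42e-07


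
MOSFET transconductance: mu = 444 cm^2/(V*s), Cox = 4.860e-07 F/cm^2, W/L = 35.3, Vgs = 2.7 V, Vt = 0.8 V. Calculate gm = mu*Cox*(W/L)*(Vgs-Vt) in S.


Step 1: Vov = Vgs - Vt = 2.7 - 0.8 = 1.9 V
Step 2: gm = mu * Cox * (W/L) * Vov
Step 3: gm = 444 * 4.860e-07 * 35.3 * 1.9 = 1.45e-02 S

1.45e-02


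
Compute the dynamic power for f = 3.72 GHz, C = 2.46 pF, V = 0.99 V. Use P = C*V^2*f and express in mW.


Step 1: V^2 = 0.99^2 = 0.9801 V^2
Step 2: P = C*V^2*f = 2.46e-12 F * 0.9801 * 3.72e9 Hz
Step 3: P = 8.96909112e-03 W
Step 4: P = 8.969 mW

8.969


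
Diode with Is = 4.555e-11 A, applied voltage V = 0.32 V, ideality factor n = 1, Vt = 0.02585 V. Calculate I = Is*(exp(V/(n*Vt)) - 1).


Step 1: V/(n*Vt) = 0.32/(1*0.02585) = 12.3791
Step 2: exp(12.3791) = 2.3778e+05
Step 3: I = 4.555e-11 * (2.3778e+05 - 1) = 1.08e-05 A

1.08e-05


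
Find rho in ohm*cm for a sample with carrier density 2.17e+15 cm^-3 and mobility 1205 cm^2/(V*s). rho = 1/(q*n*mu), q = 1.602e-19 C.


Step 1: sigma = q * n * mu = 1.602e-19 * 2.17e+15 * 1205 = 4.18899e-01 S/cm
Step 2: rho = 1 / sigma = 1 / 4.18899e-01 = 2.387 ohm*cm

2.387


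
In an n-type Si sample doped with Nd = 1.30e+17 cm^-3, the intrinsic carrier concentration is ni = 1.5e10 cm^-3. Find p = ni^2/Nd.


Step 1: Since Nd >> ni, n ≈ Nd = 1.30e+17 cm^-3
Step 2: p = ni^2 / n = (1.5e10)^2 / 1.30e+17
Step 3: p = 2.25e20 / 1.30e+17 = 1.73e+03 cm^-3

1.73e+03


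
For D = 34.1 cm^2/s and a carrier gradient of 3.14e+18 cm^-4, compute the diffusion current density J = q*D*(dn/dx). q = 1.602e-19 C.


Step 1: J = q * D * (dn/dx)
Step 2: J = 1.602e-19 * 34.1 * 3.14e+18
Step 3: J = 1.72e+01 A/cm^2

1.72e+01


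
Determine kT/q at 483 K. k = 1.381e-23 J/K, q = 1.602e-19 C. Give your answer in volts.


Step 1: kT = 1.381e-23 * 483 = 6.67023e-21 J
Step 2: Vt = kT/q = 6.67023e-21 / 1.602e-19
Step 3: Vt = 0.04164 V

0.04164


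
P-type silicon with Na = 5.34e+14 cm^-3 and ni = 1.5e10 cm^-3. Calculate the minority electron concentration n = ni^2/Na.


Step 1: Majority hole concentration p ≈ Na = 5.34e+14 cm^-3
Step 2: n = ni^2 / Na = (1.5e10)^2 / 5.34e+14
Step 3: n = 4.21e+05 cm^-3

4.21e+05


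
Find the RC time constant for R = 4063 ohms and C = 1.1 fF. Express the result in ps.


Step 1: tau = R * C
Step 2: tau = 4063 * 1.1 fF = 4063 * 1.1e-15 F
Step 3: tau = 4.4693e-12 s = 4.4693 ps

4.4693


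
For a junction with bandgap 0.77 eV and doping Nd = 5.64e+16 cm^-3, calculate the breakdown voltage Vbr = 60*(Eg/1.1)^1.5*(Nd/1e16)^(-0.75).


Step 1: Eg/1.1 = 0.77/1.1 = 0.700000
Step 2: (Eg/1.1)^1.5 = 0.700000^1.5 = 0.585662
Step 3: (Nd/1e16)^(-0.75) = (5.64)^(-0.75) = 0.273238
Step 4: Vbr = 60 * 0.585662 * 0.273238 = 9.6 V

9.6


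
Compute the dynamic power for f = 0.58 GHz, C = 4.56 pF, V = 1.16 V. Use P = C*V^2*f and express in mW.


Step 1: V^2 = 1.16^2 = 1.3456 V^2
Step 2: P = C*V^2*f = 4.56e-12 F * 1.3456 * 0.58e9 Hz
Step 3: P = 3.55884288e-03 W
Step 4: P = 3.559 mW

3.559


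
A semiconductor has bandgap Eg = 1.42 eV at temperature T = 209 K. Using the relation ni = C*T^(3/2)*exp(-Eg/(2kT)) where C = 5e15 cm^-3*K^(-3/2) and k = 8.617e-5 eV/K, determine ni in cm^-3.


Step 1: Compute kT = 8.617e-5 * 209 = 0.01800953 eV
Step 2: Exponent = -Eg/(2kT) = -1.42/(2*0.01800953) = -39.42357
Step 3: T^(3/2) = 209^1.5 = 3021.48
Step 4: ni = 5e15 * 3021.48 * exp(-39.42357) = 1.14e+02 cm^-3

1.14e+02


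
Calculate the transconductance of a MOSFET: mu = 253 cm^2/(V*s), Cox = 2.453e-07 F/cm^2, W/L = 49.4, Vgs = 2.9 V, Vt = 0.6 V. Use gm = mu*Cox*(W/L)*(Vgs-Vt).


Step 1: Vov = Vgs - Vt = 2.9 - 0.6 = 2.3 V
Step 2: gm = mu * Cox * (W/L) * Vov
Step 3: gm = 253 * 2.453e-07 * 49.4 * 2.3 = 7.05e-03 S

7.05e-03


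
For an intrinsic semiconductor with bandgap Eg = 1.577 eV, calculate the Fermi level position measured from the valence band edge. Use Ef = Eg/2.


Step 1: For an intrinsic semiconductor, the Fermi level sits at midgap.
Step 2: Ef = Eg / 2 = 1.577 / 2 = 0.7885 eV

0.7885


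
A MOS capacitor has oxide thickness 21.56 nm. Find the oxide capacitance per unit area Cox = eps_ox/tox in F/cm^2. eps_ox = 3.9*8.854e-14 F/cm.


Step 1: eps_ox = 3.9 * 8.854e-14 = 3.45306e-13 F/cm
Step 2: tox in cm = 21.56 nm * 1e-7 = 2.1560e-06 cm
Step 3: Cox = 3.45306e-13 / 2.1560e-06 = 1.60e-07 F/cm^2

1.60e-07


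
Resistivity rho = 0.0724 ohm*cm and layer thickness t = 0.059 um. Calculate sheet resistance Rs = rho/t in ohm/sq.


Step 1: Convert thickness to cm: t = 0.059 um = 5.9000e-06 cm
Step 2: Rs = rho / t = 0.0724 / 5.9000e-06
Step 3: Rs = 12271.2 ohm/sq

12271.2


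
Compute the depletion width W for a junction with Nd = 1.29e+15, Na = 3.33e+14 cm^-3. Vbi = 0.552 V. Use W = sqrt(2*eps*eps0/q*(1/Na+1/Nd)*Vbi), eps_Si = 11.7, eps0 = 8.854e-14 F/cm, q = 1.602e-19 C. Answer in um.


Step 1: 1/Na + 1/Nd = 1/3.33e+14 + 1/1.29e+15 = 3.77820e-15
Step 2: 2*eps*eps0/q = 2*11.7*8.854e-14/1.602e-19 = 1.293281e+07
Step 3: W^2 = 1.293281e+07 * 3.77820e-15 * 0.552 = 2.69722e-08
Step 4: W = sqrt(2.69722e-08) = 1.642e-04 cm = 1.642 um

1.642


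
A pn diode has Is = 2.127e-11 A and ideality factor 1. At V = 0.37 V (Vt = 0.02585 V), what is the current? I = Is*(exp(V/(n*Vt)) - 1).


Step 1: V/(n*Vt) = 0.37/(1*0.02585) = 14.3133
Step 2: exp(14.3133) = 1.6451e+06
Step 3: I = 2.127e-11 * (1.6451e+06 - 1) = 3.50e-05 A

3.50e-05


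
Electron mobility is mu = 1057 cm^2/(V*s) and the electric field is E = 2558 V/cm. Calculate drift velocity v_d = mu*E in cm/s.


Step 1: v_d = mu * E
Step 2: v_d = 1057 * 2558 = 2703806
Step 3: v_d = 2.70e+06 cm/s

2.70e+06


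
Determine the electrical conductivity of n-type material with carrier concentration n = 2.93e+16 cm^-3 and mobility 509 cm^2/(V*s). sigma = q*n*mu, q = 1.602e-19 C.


Step 1: sigma = q * n * mu
Step 2: sigma = 1.602e-19 * 2.93e+16 * 509
Step 3: sigma = 2.389e+00 S/cm

2.389e+00


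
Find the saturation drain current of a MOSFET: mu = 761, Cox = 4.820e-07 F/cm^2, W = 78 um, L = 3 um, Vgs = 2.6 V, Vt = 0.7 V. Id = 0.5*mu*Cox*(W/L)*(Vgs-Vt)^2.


Step 1: Overdrive voltage Vov = Vgs - Vt = 2.6 - 0.7 = 1.9 V
Step 2: W/L = 78/3 = 26
Step 3: Id = 0.5 * 761 * 4.820e-07 * 26 * 1.9^2
Step 4: Id = 1.72e-02 A

1.72e-02


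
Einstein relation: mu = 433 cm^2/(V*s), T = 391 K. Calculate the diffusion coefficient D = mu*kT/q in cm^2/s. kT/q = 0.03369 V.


Step 1: D = mu * (kT/q)
Step 2: D = 433 * 0.03369
Step 3: D = 14.59 cm^2/s

14.59


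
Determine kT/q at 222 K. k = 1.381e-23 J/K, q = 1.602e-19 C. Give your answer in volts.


Step 1: kT = 1.381e-23 * 222 = 3.06582e-21 J
Step 2: Vt = kT/q = 3.06582e-21 / 1.602e-19
Step 3: Vt = 0.01914 V

0.01914


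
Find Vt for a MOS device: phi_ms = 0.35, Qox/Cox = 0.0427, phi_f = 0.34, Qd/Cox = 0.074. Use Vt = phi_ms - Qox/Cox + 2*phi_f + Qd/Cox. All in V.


Step 1: Vt = phi_ms - Qox/Cox + 2*phi_f + Qd/Cox
Step 2: Vt = 0.35 - 0.0427 + 2*0.34 + 0.074
Step 3: Vt = 0.35 - 0.0427 + 0.68 + 0.074
Step 4: Vt = 1.0613 V

1.0613


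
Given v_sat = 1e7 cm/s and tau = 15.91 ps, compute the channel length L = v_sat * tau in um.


Step 1: tau in seconds = 15.91 ps * 1e-12 = 1.5910e-11 s
Step 2: L = v_sat * tau = 1e7 * 1.5910e-11 = 1.5910e-04 cm
Step 3: L in um = 1.5910e-04 * 1e4 = 1.591 um

1.591


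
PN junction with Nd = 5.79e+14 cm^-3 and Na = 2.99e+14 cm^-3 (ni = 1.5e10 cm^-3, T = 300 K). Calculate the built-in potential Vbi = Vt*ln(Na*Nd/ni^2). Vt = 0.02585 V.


Step 1: Compute Na*Nd/ni^2 = 2.99e+14 * 5.79e+14 / (1.5e10)^2 = 7.6943e+08
Step 2: ln(7.6943e+08) = 20.4612
Step 3: Vbi = 0.02585 * 20.4612 = 0.529 V

0.529


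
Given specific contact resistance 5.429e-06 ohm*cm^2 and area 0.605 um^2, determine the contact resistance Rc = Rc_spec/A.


Step 1: Convert area to cm^2: 0.605 um^2 = 6.0500e-09 cm^2
Step 2: Rc = Rc_spec / A = 5.429e-06 / 6.0500e-09
Step 3: Rc = 8.97e+02 ohms

8.97e+02


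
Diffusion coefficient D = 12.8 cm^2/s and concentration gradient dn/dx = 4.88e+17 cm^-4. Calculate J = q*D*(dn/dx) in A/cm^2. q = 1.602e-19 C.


Step 1: J = q * D * (dn/dx)
Step 2: J = 1.602e-19 * 12.8 * 4.88e+17
Step 3: J = 1.00e+00 A/cm^2

1.00e+00


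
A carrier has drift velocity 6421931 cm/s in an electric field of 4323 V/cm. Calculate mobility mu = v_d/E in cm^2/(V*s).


Step 1: mu = v_d / E
Step 2: mu = 6421931 / 4323
Step 3: mu = 1485.53 cm^2/(V*s)

1485.53


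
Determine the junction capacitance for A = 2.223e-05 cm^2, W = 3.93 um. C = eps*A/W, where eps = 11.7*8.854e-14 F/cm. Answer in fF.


Step 1: eps_Si = 11.7 * 8.854e-14 = 1.035918e-12 F/cm
Step 2: W in cm = 3.93 * 1e-4 = 3.93e-04 cm
Step 3: C = 1.035918e-12 * 2.223e-05 / 3.93e-04 = 5.859658e-14 F
Step 4: C = 58.6 fF

58.6


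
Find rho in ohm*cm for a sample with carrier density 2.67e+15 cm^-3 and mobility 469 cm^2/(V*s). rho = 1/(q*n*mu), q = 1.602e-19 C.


Step 1: sigma = q * n * mu = 1.602e-19 * 2.67e+15 * 469 = 2.00607e-01 S/cm
Step 2: rho = 1 / sigma = 1 / 2.00607e-01 = 4.985 ohm*cm

4.985


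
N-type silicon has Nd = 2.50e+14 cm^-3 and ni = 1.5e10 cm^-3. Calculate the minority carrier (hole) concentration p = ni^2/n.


Step 1: Since Nd >> ni, n ≈ Nd = 2.50e+14 cm^-3
Step 2: p = ni^2 / n = (1.5e10)^2 / 2.50e+14
Step 3: p = 2.25e20 / 2.50e+14 = 9.00e+05 cm^-3

9.00e+05


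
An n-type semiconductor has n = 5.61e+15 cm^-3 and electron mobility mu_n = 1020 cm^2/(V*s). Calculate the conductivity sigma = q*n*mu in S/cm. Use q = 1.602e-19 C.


Step 1: sigma = q * n * mu
Step 2: sigma = 1.602e-19 * 5.61e+15 * 1020
Step 3: sigma = 9.167e-01 S/cm

9.167e-01


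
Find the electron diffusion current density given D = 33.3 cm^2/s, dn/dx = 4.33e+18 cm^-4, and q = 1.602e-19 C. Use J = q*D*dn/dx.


Step 1: J = q * D * (dn/dx)
Step 2: J = 1.602e-19 * 33.3 * 4.33e+18
Step 3: J = 2.31e+01 A/cm^2

2.31e+01


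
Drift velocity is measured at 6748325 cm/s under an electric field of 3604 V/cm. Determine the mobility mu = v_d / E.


Step 1: mu = v_d / E
Step 2: mu = 6748325 / 3604
Step 3: mu = 1872.45 cm^2/(V*s)

1872.45


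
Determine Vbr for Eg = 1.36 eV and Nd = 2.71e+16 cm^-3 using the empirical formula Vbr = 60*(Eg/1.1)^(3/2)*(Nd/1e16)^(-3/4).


Step 1: Eg/1.1 = 1.36/1.1 = 1.236364
Step 2: (Eg/1.1)^1.5 = 1.236364^1.5 = 1.374737
Step 3: (Nd/1e16)^(-0.75) = (2.71)^(-0.75) = 0.473449
Step 4: Vbr = 60 * 1.374737 * 0.473449 = 39.1 V

39.1


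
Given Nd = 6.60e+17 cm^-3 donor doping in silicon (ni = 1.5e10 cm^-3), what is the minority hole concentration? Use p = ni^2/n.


Step 1: Since Nd >> ni, n ≈ Nd = 6.60e+17 cm^-3
Step 2: p = ni^2 / n = (1.5e10)^2 / 6.60e+17
Step 3: p = 2.25e20 / 6.60e+17 = 3.41e+02 cm^-3

3.41e+02


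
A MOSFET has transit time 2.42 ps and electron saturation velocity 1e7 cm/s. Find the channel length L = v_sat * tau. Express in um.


Step 1: tau in seconds = 2.42 ps * 1e-12 = 2.4200e-12 s
Step 2: L = v_sat * tau = 1e7 * 2.4200e-12 = 2.4200e-05 cm
Step 3: L in um = 2.4200e-05 * 1e4 = 0.242 um

0.242


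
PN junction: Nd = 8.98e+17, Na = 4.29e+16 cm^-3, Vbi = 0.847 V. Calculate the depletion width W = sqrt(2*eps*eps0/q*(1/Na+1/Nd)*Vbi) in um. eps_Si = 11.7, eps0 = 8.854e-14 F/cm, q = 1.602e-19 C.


Step 1: 1/Na + 1/Nd = 1/4.29e+16 + 1/8.98e+17 = 2.44236e-17
Step 2: 2*eps*eps0/q = 2*11.7*8.854e-14/1.602e-19 = 1.293281e+07
Step 3: W^2 = 1.293281e+07 * 2.44236e-17 * 0.847 = 2.67538e-10
Step 4: W = sqrt(2.67538e-10) = 1.636e-05 cm = 0.1636 um

0.1636


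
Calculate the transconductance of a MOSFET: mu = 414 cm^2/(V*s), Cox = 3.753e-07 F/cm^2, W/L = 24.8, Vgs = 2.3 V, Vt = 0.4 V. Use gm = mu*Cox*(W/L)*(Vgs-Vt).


Step 1: Vov = Vgs - Vt = 2.3 - 0.4 = 1.9 V
Step 2: gm = mu * Cox * (W/L) * Vov
Step 3: gm = 414 * 3.753e-07 * 24.8 * 1.9 = 7.32e-03 S

7.32e-03


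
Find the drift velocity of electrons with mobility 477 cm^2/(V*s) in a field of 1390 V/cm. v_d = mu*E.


Step 1: v_d = mu * E
Step 2: v_d = 477 * 1390 = 663030
Step 3: v_d = 6.63e+05 cm/s

6.63e+05


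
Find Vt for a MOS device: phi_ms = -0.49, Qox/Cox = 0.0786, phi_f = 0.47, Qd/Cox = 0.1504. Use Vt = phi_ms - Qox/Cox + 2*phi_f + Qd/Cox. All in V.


Step 1: Vt = phi_ms - Qox/Cox + 2*phi_f + Qd/Cox
Step 2: Vt = -0.49 - 0.0786 + 2*0.47 + 0.1504
Step 3: Vt = -0.49 - 0.0786 + 0.94 + 0.1504
Step 4: Vt = 0.5218 V

0.5218


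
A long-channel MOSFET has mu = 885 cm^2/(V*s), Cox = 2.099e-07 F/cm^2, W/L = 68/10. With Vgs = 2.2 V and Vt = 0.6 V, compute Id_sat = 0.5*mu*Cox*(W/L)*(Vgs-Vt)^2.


Step 1: Overdrive voltage Vov = Vgs - Vt = 2.2 - 0.6 = 1.6 V
Step 2: W/L = 68/10 = 6.8
Step 3: Id = 0.5 * 885 * 2.099e-07 * 6.8 * 1.6^2
Step 4: Id = 1.62e-03 A

1.62e-03


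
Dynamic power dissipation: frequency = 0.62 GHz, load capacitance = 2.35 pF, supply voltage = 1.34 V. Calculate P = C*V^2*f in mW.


Step 1: V^2 = 1.34^2 = 1.7956 V^2
Step 2: P = C*V^2*f = 2.35e-12 F * 1.7956 * 0.62e9 Hz
Step 3: P = 2.6161892e-03 W
Step 4: P = 2.616 mW

2.616


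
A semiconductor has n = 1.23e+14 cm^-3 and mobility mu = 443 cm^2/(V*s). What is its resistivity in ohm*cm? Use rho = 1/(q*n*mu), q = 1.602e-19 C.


Step 1: sigma = q * n * mu = 1.602e-19 * 1.23e+14 * 443 = 8.72914e-03 S/cm
Step 2: rho = 1 / sigma = 1 / 8.72914e-03 = 114.6 ohm*cm

114.6


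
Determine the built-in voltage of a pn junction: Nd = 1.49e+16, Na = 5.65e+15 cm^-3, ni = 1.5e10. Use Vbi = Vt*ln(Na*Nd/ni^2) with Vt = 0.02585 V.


Step 1: Compute Na*Nd/ni^2 = 5.65e+15 * 1.49e+16 / (1.5e10)^2 = 3.7416e+11
Step 2: ln(3.7416e+11) = 26.6479
Step 3: Vbi = 0.02585 * 26.6479 = 0.689 V

0.689


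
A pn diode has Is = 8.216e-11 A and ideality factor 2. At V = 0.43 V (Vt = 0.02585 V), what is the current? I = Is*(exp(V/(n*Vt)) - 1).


Step 1: V/(n*Vt) = 0.43/(2*0.02585) = 8.3172
Step 2: exp(8.3172) = 4.0937e+03
Step 3: I = 8.216e-11 * (4.0937e+03 - 1) = 3.36e-07 A

3.36e-07


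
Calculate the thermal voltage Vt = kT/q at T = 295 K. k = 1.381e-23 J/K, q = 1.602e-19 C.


Step 1: kT = 1.381e-23 * 295 = 4.07395e-21 J
Step 2: Vt = kT/q = 4.07395e-21 / 1.602e-19
Step 3: Vt = 0.02543 V

0.02543


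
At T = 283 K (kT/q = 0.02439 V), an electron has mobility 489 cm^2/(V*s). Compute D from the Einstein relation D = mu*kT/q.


Step 1: D = mu * (kT/q)
Step 2: D = 489 * 0.02439
Step 3: D = 11.93 cm^2/s

11.93


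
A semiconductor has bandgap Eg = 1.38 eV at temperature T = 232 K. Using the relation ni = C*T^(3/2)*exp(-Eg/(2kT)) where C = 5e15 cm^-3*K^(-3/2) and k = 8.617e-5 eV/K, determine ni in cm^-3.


Step 1: Compute kT = 8.617e-5 * 232 = 0.01999144 eV
Step 2: Exponent = -Eg/(2kT) = -1.38/(2*0.01999144) = -34.51477
Step 3: T^(3/2) = 232^1.5 = 3533.72
Step 4: ni = 5e15 * 3533.72 * exp(-34.51477) = 1.81e+04 cm^-3

1.81e+04


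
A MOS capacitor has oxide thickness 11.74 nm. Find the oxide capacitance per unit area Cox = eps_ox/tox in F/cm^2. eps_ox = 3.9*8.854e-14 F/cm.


Step 1: eps_ox = 3.9 * 8.854e-14 = 3.45306e-13 F/cm
Step 2: tox in cm = 11.74 nm * 1e-7 = 1.1740e-06 cm
Step 3: Cox = 3.45306e-13 / 1.1740e-06 = 2.94e-07 F/cm^2

2.94e-07


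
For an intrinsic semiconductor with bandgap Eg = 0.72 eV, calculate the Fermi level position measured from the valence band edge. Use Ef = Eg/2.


Step 1: For an intrinsic semiconductor, the Fermi level sits at midgap.
Step 2: Ef = Eg / 2 = 0.72 / 2 = 0.36 eV

0.36


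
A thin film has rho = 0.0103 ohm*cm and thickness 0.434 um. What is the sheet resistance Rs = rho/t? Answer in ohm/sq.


Step 1: Convert thickness to cm: t = 0.434 um = 4.3400e-05 cm
Step 2: Rs = rho / t = 0.0103 / 4.3400e-05
Step 3: Rs = 237.3 ohm/sq

237.3


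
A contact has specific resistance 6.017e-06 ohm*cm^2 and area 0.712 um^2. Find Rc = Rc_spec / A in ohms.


Step 1: Convert area to cm^2: 0.712 um^2 = 7.1200e-09 cm^2
Step 2: Rc = Rc_spec / A = 6.017e-06 / 7.1200e-09
Step 3: Rc = 8.45e+02 ohms

8.45e+02


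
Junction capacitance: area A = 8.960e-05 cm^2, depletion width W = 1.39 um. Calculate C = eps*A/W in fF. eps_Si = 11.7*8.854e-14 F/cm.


Step 1: eps_Si = 11.7 * 8.854e-14 = 1.035918e-12 F/cm
Step 2: W in cm = 1.39 * 1e-4 = 1.39e-04 cm
Step 3: C = 1.035918e-12 * 8.960e-05 / 1.39e-04 = 6.677572e-13 F
Step 4: C = 667.76 fF

667.76


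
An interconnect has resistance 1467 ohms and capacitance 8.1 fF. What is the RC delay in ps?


Step 1: tau = R * C
Step 2: tau = 1467 * 8.1 fF = 1467 * 8.1e-15 F
Step 3: tau = 1.18827e-11 s = 11.8827 ps

11.8827


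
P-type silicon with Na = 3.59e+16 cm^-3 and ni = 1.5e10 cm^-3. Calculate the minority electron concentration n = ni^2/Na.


Step 1: Majority hole concentration p ≈ Na = 3.59e+16 cm^-3
Step 2: n = ni^2 / Na = (1.5e10)^2 / 3.59e+16
Step 3: n = 6.27e+03 cm^-3

6.27e+03


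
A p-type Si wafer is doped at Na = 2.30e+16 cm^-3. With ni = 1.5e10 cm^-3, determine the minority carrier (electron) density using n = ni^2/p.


Step 1: Majority hole concentration p ≈ Na = 2.30e+16 cm^-3
Step 2: n = ni^2 / Na = (1.5e10)^2 / 2.30e+16
Step 3: n = 9.78e+03 cm^-3

9.78e+03


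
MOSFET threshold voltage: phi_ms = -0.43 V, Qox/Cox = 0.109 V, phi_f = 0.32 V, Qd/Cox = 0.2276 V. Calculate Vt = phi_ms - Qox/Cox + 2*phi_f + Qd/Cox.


Step 1: Vt = phi_ms - Qox/Cox + 2*phi_f + Qd/Cox
Step 2: Vt = -0.43 - 0.109 + 2*0.32 + 0.2276
Step 3: Vt = -0.43 - 0.109 + 0.64 + 0.2276
Step 4: Vt = 0.3286 V

0.3286


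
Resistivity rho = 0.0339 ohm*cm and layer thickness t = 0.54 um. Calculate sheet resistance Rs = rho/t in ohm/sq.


Step 1: Convert thickness to cm: t = 0.54 um = 5.4000e-05 cm
Step 2: Rs = rho / t = 0.0339 / 5.4000e-05
Step 3: Rs = 627.8 ohm/sq

627.8


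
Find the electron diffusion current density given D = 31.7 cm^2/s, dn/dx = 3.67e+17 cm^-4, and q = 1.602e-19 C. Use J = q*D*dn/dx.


Step 1: J = q * D * (dn/dx)
Step 2: J = 1.602e-19 * 31.7 * 3.67e+17
Step 3: J = 1.86e+00 A/cm^2

1.86e+00


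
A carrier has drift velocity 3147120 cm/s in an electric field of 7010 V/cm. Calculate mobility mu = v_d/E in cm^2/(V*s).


Step 1: mu = v_d / E
Step 2: mu = 3147120 / 7010
Step 3: mu = 448.95 cm^2/(V*s)

448.95


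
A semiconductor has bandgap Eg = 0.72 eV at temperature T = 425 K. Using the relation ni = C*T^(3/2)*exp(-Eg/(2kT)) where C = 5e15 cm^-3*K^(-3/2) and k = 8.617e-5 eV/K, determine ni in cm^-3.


Step 1: Compute kT = 8.617e-5 * 425 = 0.03662225 eV
Step 2: Exponent = -Eg/(2kT) = -0.72/(2*0.03662225) = -9.83009
Step 3: T^(3/2) = 425^1.5 = 8761.60
Step 4: ni = 5e15 * 8761.60 * exp(-9.83009) = 2.36e+15 cm^-3

2.36e+15
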